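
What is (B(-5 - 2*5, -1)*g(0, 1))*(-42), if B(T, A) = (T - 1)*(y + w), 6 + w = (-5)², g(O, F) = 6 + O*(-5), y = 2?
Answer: 84672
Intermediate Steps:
g(O, F) = 6 - 5*O
w = 19 (w = -6 + (-5)² = -6 + 25 = 19)
B(T, A) = -21 + 21*T (B(T, A) = (T - 1)*(2 + 19) = (-1 + T)*21 = -21 + 21*T)
(B(-5 - 2*5, -1)*g(0, 1))*(-42) = ((-21 + 21*(-5 - 2*5))*(6 - 5*0))*(-42) = ((-21 + 21*(-5 - 10))*(6 + 0))*(-42) = ((-21 + 21*(-15))*6)*(-42) = ((-21 - 315)*6)*(-42) = -336*6*(-42) = -2016*(-42) = 84672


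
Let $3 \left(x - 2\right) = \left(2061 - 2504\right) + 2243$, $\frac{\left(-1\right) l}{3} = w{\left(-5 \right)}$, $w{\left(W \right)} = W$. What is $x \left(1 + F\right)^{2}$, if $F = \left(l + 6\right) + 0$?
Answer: $291368$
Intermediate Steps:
$l = 15$ ($l = \left(-3\right) \left(-5\right) = 15$)
$F = 21$ ($F = \left(15 + 6\right) + 0 = 21 + 0 = 21$)
$x = 602$ ($x = 2 + \frac{\left(2061 - 2504\right) + 2243}{3} = 2 + \frac{-443 + 2243}{3} = 2 + \frac{1}{3} \cdot 1800 = 2 + 600 = 602$)
$x \left(1 + F\right)^{2} = 602 \left(1 + 21\right)^{2} = 602 \cdot 22^{2} = 602 \cdot 484 = 291368$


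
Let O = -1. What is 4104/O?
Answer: -4104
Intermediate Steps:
4104/O = 4104/(-1) = -1*4104 = -4104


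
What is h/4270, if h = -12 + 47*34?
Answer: 13/35 ≈ 0.37143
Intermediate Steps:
h = 1586 (h = -12 + 1598 = 1586)
h/4270 = 1586/4270 = 1586*(1/4270) = 13/35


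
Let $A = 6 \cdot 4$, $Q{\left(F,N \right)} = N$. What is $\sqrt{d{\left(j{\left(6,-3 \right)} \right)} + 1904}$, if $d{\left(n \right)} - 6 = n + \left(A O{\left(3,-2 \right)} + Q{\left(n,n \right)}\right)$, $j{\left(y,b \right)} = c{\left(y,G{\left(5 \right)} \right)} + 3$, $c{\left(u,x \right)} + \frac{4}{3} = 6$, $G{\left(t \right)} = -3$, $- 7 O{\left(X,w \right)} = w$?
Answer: $\frac{8 \sqrt{13314}}{21} \approx 43.957$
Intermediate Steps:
$O{\left(X,w \right)} = - \frac{w}{7}$
$c{\left(u,x \right)} = \frac{14}{3}$ ($c{\left(u,x \right)} = - \frac{4}{3} + 6 = \frac{14}{3}$)
$A = 24$
$j{\left(y,b \right)} = \frac{23}{3}$ ($j{\left(y,b \right)} = \frac{14}{3} + 3 = \frac{23}{3}$)
$d{\left(n \right)} = \frac{90}{7} + 2 n$ ($d{\left(n \right)} = 6 + \left(n + \left(24 \left(\left(- \frac{1}{7}\right) \left(-2\right)\right) + n\right)\right) = 6 + \left(n + \left(24 \cdot \frac{2}{7} + n\right)\right) = 6 + \left(n + \left(\frac{48}{7} + n\right)\right) = 6 + \left(\frac{48}{7} + 2 n\right) = \frac{90}{7} + 2 n$)
$\sqrt{d{\left(j{\left(6,-3 \right)} \right)} + 1904} = \sqrt{\left(\frac{90}{7} + 2 \cdot \frac{23}{3}\right) + 1904} = \sqrt{\left(\frac{90}{7} + \frac{46}{3}\right) + 1904} = \sqrt{\frac{592}{21} + 1904} = \sqrt{\frac{40576}{21}} = \frac{8 \sqrt{13314}}{21}$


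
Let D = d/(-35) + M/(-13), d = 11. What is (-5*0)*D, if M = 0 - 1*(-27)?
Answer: 0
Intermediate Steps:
M = 27 (M = 0 + 27 = 27)
D = -1088/455 (D = 11/(-35) + 27/(-13) = 11*(-1/35) + 27*(-1/13) = -11/35 - 27/13 = -1088/455 ≈ -2.3912)
(-5*0)*D = -5*0*(-1088/455) = 0*(-1088/455) = 0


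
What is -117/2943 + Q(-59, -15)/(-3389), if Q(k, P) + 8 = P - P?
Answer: -41441/1108203 ≈ -0.037395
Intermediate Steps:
Q(k, P) = -8 (Q(k, P) = -8 + (P - P) = -8 + 0 = -8)
-117/2943 + Q(-59, -15)/(-3389) = -117/2943 - 8/(-3389) = -117*1/2943 - 8*(-1/3389) = -13/327 + 8/3389 = -41441/1108203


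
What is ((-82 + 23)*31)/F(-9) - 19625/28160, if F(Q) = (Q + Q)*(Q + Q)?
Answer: -2893157/456192 ≈ -6.3420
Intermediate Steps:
F(Q) = 4*Q**2 (F(Q) = (2*Q)*(2*Q) = 4*Q**2)
((-82 + 23)*31)/F(-9) - 19625/28160 = ((-82 + 23)*31)/((4*(-9)**2)) - 19625/28160 = (-59*31)/((4*81)) - 19625*1/28160 = -1829/324 - 3925/5632 = -2893157/456192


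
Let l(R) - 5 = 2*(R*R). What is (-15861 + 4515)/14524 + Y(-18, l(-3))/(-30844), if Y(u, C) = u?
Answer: -21855912/27998641 ≈ -0.78061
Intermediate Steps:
l(R) = 5 + 2*R**2 (l(R) = 5 + 2*(R*R) = 5 + 2*R**2)
(-15861 + 4515)/14524 + Y(-18, l(-3))/(-30844) = (-15861 + 4515)/14524 - 18/(-30844) = -11346*1/14524 - 18*(-1/30844) = -5673/7262 + 9/15422 = -21855912/27998641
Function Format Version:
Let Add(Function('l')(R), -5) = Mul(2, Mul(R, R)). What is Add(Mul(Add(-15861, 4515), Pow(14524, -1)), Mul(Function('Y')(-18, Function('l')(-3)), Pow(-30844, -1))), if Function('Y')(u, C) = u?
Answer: Rational(-21855912, 27998641) ≈ -0.78061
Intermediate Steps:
Function('l')(R) = Add(5, Mul(2, Pow(R, 2))) (Function('l')(R) = Add(5, Mul(2, Mul(R, R))) = Add(5, Mul(2, Pow(R, 2))))
Add(Mul(Add(-15861, 4515), Pow(14524, -1)), Mul(Function('Y')(-18, Function('l')(-3)), Pow(-30844, -1))) = Add(Mul(Add(-15861, 4515), Pow(14524, -1)), Mul(-18, Pow(-30844, -1))) = Add(Mul(-11346, Rational(1, 14524)), Mul(-18, Rational(-1, 30844))) = Add(Rational(-5673, 7262), Rational(9, 15422)) = Rational(-21855912, 27998641)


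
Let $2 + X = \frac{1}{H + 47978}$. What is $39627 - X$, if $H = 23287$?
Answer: $\frac{2824160684}{71265} \approx 39629.0$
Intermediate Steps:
$X = - \frac{142529}{71265}$ ($X = -2 + \frac{1}{23287 + 47978} = -2 + \frac{1}{71265} = - \frac{142529}{71265} \approx -2.0$)
$39627 - X = 39627 - - \frac{142529}{71265} = 39627 + \frac{142529}{71265} = \frac{2824160684}{71265}$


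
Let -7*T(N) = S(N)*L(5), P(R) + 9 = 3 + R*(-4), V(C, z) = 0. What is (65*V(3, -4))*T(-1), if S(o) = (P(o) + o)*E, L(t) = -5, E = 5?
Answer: 0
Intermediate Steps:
P(R) = -6 - 4*R (P(R) = -9 + (3 + R*(-4)) = -9 + (3 - 4*R) = -6 - 4*R)
S(o) = -30 - 15*o (S(o) = ((-6 - 4*o) + o)*5 = (-6 - 3*o)*5 = -30 - 15*o)
T(N) = -150/7 - 75*N/7 (T(N) = -(-30 - 15*N)*(-5)/7 = -(150 + 75*N)/7 = -150/7 - 75*N/7)
(65*V(3, -4))*T(-1) = (65*0)*(-150/7 - 75/7*(-1)) = 0*(-150/7 + 75/7) = 0*(-75/7) = 0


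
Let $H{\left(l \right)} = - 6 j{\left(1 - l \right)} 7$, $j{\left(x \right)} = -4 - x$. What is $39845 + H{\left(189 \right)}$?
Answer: $32117$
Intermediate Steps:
$H{\left(l \right)} = 210 - 42 l$ ($H{\left(l \right)} = - 6 \left(-4 - \left(1 - l\right)\right) 7 = - 6 \left(-4 + \left(-1 + l\right)\right) 7 = - 6 \left(-5 + l\right) 7 = \left(30 - 6 l\right) 7 = 210 - 42 l$)
$39845 + H{\left(189 \right)} = 39845 + \left(210 - 7938\right) = 39845 - 7728 = 32117$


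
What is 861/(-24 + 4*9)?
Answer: 287/4 ≈ 71.750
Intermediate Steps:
861/(-24 + 4*9) = 861/(-24 + 36) = 861/12 = (1/12)*861 = 287/4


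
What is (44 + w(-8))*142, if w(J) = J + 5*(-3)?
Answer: 2982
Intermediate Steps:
w(J) = -15 + J (w(J) = J - 15 = -15 + J)
(44 + w(-8))*142 = (44 + (-15 - 8))*142 = (44 - 23)*142 = 21*142 = 2982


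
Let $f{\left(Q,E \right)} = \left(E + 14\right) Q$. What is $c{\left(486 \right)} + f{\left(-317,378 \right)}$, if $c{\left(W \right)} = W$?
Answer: $-123778$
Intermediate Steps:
$f{\left(Q,E \right)} = Q \left(14 + E\right)$ ($f{\left(Q,E \right)} = \left(14 + E\right) Q = Q \left(14 + E\right)$)
$c{\left(486 \right)} + f{\left(-317,378 \right)} = 486 - 317 \left(14 + 378\right) = 486 - 124264 = -123778$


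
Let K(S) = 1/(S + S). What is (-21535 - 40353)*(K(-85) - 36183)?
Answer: 190339978784/85 ≈ 2.2393e+9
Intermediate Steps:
K(S) = 1/(2*S)
(-21535 - 40353)*(K(-85) - 36183) = (-21535 - 40353)*((1/2)/(-85) - 36183) = -61888*((1/2)*(-1/85) - 36183) = -61888*(-1/170 - 36183) = -61888*(-6151111/170) = 190339978784/85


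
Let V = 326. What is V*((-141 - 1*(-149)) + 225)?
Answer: 75958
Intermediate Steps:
V*((-141 - 1*(-149)) + 225) = 326*((-141 - 1*(-149)) + 225) = 326*((-141 + 149) + 225) = 326*(8 + 225) = 326*233 = 75958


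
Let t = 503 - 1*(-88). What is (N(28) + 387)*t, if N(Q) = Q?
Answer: 245265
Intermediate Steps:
t = 591 (t = 503 + 88 = 591)
(N(28) + 387)*t = (28 + 387)*591 = 415*591 = 245265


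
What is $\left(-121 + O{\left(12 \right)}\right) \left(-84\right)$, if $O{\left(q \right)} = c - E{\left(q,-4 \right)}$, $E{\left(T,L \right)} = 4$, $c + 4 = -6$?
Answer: $11340$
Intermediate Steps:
$c = -10$ ($c = -4 - 6 = -10$)
$O{\left(q \right)} = -14$ ($O{\left(q \right)} = -10 - 4 = -14$)
$\left(-121 + O{\left(12 \right)}\right) \left(-84\right) = \left(-121 - 14\right) \left(-84\right) = \left(-135\right) \left(-84\right) = 11340$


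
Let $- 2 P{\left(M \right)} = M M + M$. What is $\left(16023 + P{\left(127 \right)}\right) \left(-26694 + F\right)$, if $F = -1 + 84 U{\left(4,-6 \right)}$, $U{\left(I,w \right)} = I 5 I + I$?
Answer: $-155049905$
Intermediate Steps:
$U{\left(I,w \right)} = I + 5 I^{2}$ ($U{\left(I,w \right)} = 5 I I + I = 5 I^{2} + I = I + 5 I^{2}$)
$P{\left(M \right)} = - \frac{M}{2} - \frac{M^{2}}{2}$ ($P{\left(M \right)} = - \frac{M M + M}{2} = - \frac{M^{2} + M}{2} = - \frac{M + M^{2}}{2} = - \frac{M}{2} - \frac{M^{2}}{2}$)
$F = 7055$ ($F = -1 + 84 \cdot 4 \left(1 + 5 \cdot 4\right) = -1 + 84 \cdot 4 \left(1 + 20\right) = -1 + 84 \cdot 4 \cdot 21 = -1 + 84 \cdot 84 = -1 + 7056 = 7055$)
$\left(16023 + P{\left(127 \right)}\right) \left(-26694 + F\right) = \left(16023 - \frac{127 \left(1 + 127\right)}{2}\right) \left(-26694 + 7055\right) = \left(16023 - \frac{127}{2} \cdot 128\right) \left(-19639\right) = \left(16023 - 8128\right) \left(-19639\right) = 7895 \left(-19639\right) = -155049905$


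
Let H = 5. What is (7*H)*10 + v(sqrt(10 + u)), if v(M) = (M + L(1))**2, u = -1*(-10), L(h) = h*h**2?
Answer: 371 + 4*sqrt(5) ≈ 379.94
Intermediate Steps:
L(h) = h**3
u = 10
v(M) = (1 + M)**2 (v(M) = (M + 1**3)**2 = (M + 1)**2 = (1 + M)**2)
(7*H)*10 + v(sqrt(10 + u)) = (7*5)*10 + (1 + sqrt(10 + 10))**2 = 35*10 + (1 + sqrt(20))**2 = 350 + (1 + 2*sqrt(5))**2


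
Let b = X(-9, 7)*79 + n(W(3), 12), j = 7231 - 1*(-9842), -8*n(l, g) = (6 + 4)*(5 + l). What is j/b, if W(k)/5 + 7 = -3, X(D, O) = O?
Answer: 68292/2437 ≈ 28.023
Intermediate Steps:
W(k) = -50 (W(k) = -35 + 5*(-3) = -35 - 15 = -50)
n(l, g) = -25/4 - 5*l/4 (n(l, g) = -(6 + 4)*(5 + l)/8 = -5*(5 + l)/4 = -(50 + 10*l)/8 = -25/4 - 5*l/4)
j = 17073 (j = 7231 + 9842 = 17073)
b = 2437/4 (b = 7*79 + (-25/4 - 5/4*(-50)) = 553 + (-25/4 + 125/2) = 553 + 225/4 = 2437/4 ≈ 609.25)
j/b = 17073/(2437/4) = 17073*(4/2437) = 68292/2437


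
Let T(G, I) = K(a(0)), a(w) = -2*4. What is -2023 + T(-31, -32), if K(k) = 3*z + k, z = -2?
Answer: -2037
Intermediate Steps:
a(w) = -8
K(k) = -6 + k (K(k) = 3*(-2) + k = -6 + k)
T(G, I) = -14 (T(G, I) = -6 - 8 = -14)
-2023 + T(-31, -32) = -2023 - 14 = -2037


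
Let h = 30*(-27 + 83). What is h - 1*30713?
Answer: -29033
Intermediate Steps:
h = 1680 (h = 30*56 = 1680)
h - 1*30713 = 1680 - 1*30713 = 1680 - 30713 = -29033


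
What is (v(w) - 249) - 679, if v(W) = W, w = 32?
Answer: -896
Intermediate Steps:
(v(w) - 249) - 679 = (32 - 249) - 679 = -217 - 679 = -896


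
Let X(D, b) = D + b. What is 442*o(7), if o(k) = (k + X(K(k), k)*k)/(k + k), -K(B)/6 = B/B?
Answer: 442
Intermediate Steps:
K(B) = -6 (K(B) = -6*B/B = -6*1 = -6)
o(k) = (k + k*(-6 + k))/(2*k) (o(k) = (k + (-6 + k)*k)/(k + k) = (k + k*(-6 + k))/((2*k)) = (k + k*(-6 + k))*(1/(2*k)) = (k + k*(-6 + k))/(2*k))
442*o(7) = 442*(-5/2 + (½)*7) = 442*(-5/2 + 7/2) = 442*1 = 442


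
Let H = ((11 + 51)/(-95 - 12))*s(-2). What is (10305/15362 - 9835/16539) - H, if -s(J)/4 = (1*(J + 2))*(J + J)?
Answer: 19349125/254072118 ≈ 0.076156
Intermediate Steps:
s(J) = -8*J*(2 + J) (s(J) = -4*1*(J + 2)*(J + J) = -4*1*(2 + J)*2*J = -4*(2 + J)*2*J = -8*J*(2 + J))
H = 0 (H = ((11 + 51)/(-95 - 12))*(-8*(-2)*(2 - 2)) = (62/(-107))*(-8*(-2)*0) = (62*(-1/107))*0 = -62/107*0 = 0)
(10305/15362 - 9835/16539) - H = (10305/15362 - 9835/16539) - 1*0 = (10305*(1/15362) - 9835*1/16539) + 0 = (10305/15362 - 9835/16539) + 0 = 19349125/254072118 + 0 = 19349125/254072118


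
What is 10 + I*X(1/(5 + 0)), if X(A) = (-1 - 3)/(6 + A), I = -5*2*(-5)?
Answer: -690/31 ≈ -22.258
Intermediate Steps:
I = 50 (I = -10*(-5) = 50)
X(A) = -4/(6 + A)
10 + I*X(1/(5 + 0)) = 10 + 50*(-4/(6 + 1/(5 + 0))) = 10 + 50*(-4/(6 + 1/5)) = 10 + 50*(-4/31/5) = 10 + 50*(-4*5/31) = 10 + 50*(-20/31) = 10 - 1000/31 = -690/31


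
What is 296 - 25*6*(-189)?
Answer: 28646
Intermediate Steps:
296 - 25*6*(-189) = 296 - 150*(-189) = 296 + 28350 = 28646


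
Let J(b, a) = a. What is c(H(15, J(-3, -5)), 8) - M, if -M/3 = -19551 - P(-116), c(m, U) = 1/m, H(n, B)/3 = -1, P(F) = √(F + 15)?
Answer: -175960/3 - 3*I*√101 ≈ -58653.0 - 30.15*I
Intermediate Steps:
P(F) = √(15 + F)
H(n, B) = -3 (H(n, B) = 3*(-1) = -3)
M = 58653 + 3*I*√101 (M = -3*(-19551 - √(15 - 116)) = -3*(-19551 - √(-101)) = -3*(-19551 - I*√101) = 58653 + 3*I*√101 ≈ 58653.0 + 30.15*I)
c(H(15, J(-3, -5)), 8) - M = 1/(-3) - (58653 + 3*I*√101) = -⅓ + (-58653 - 3*I*√101) = -175960/3 - 3*I*√101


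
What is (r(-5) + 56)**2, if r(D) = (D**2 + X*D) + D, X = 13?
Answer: 121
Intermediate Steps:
r(D) = D**2 + 14*D (r(D) = (D**2 + 13*D) + D = D**2 + 14*D)
(r(-5) + 56)**2 = (-5*(14 - 5) + 56)**2 = (-5*9 + 56)**2 = (-45 + 56)**2 = 11**2 = 121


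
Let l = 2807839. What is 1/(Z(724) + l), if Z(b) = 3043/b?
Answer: 724/2032878479 ≈ 3.5615e-7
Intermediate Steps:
1/(Z(724) + l) = 1/(3043/724 + 2807839) = 1/(2032878479/724) = 724/2032878479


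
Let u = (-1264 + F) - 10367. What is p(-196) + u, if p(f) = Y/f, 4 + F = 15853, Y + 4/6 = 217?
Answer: 2479535/588 ≈ 4216.9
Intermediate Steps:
Y = 649/3 (Y = -2/3 + 217 = 649/3 ≈ 216.33)
F = 15849 (F = -4 + 15853 = 15849)
p(f) = 649/(3*f)
u = 4218 (u = (-1264 + 15849) - 10367 = 14585 - 10367 = 4218)
p(-196) + u = (649/3)/(-196) + 4218 = (649/3)*(-1/196) + 4218 = -649/588 + 4218 = 2479535/588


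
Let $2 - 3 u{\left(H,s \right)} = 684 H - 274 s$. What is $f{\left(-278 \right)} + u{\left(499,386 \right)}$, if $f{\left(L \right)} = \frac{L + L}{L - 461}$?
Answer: $- \frac{174069782}{2217} \approx -78516.0$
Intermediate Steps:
$u{\left(H,s \right)} = \frac{2}{3} - 228 H + \frac{274 s}{3}$ ($u{\left(H,s \right)} = \frac{2}{3} - \frac{684 H - 274 s}{3} = \frac{2}{3} - \frac{- 274 s + 684 H}{3} = \frac{2}{3} - \left(228 H - \frac{274 s}{3}\right) = \frac{2}{3} - 228 H + \frac{274 s}{3}$)
$f{\left(L \right)} = \frac{2 L}{-461 + L}$
$f{\left(-278 \right)} + u{\left(499,386 \right)} = 2 \left(-278\right) \frac{1}{-461 - 278} + \left(\frac{2}{3} - 113772 + \frac{274}{3} \cdot 386\right) = 2 \left(-278\right) \frac{1}{-739} + \left(\frac{2}{3} - 113772 + \frac{105764}{3}\right) = 2 \left(-278\right) \left(- \frac{1}{739}\right) - \frac{235550}{3} = \frac{556}{739} - \frac{235550}{3} = - \frac{174069782}{2217}$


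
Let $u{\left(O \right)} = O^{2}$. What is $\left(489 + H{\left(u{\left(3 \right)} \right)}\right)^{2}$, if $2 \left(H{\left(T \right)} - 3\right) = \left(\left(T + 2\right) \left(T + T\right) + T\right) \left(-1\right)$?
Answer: $\frac{603729}{4} \approx 1.5093 \cdot 10^{5}$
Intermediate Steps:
$H{\left(T \right)} = 3 - \frac{T}{2} - T \left(2 + T\right)$ ($H{\left(T \right)} = 3 + \frac{\left(\left(T + 2\right) \left(T + T\right) + T\right) \left(-1\right)}{2} = 3 + \frac{\left(\left(2 + T\right) 2 T + T\right) \left(-1\right)}{2} = 3 + \frac{\left(2 T \left(2 + T\right) + T\right) \left(-1\right)}{2} = 3 + \frac{\left(T + 2 T \left(2 + T\right)\right) \left(-1\right)}{2} = 3 + \frac{- T - 2 T \left(2 + T\right)}{2} = 3 - \left(\frac{T}{2} + T \left(2 + T\right)\right) = 3 - \frac{T}{2} - T \left(2 + T\right)$)
$\left(489 + H{\left(u{\left(3 \right)} \right)}\right)^{2} = \left(489 - \left(-3 + \frac{45}{2} + \left(3^{2}\right)^{2}\right)\right)^{2} = \left(489 - \frac{201}{2}\right)^{2} = \left(\frac{777}{2}\right)^{2} = \frac{603729}{4}$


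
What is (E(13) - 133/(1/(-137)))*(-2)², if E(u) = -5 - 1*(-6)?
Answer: 72888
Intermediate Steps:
E(u) = 1 (E(u) = -5 + 6 = 1)
(E(13) - 133/(1/(-137)))*(-2)² = (1 - 133/(1/(-137)))*(-2)² = (1 - 133/(-1/137))*4 = (1 - 133*(-137))*4 = (1 + 18221)*4 = 18222*4 = 72888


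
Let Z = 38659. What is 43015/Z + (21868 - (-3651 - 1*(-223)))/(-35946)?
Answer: 94716521/231606069 ≈ 0.40896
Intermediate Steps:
43015/Z + (21868 - (-3651 - 1*(-223)))/(-35946) = 43015/38659 + (21868 - (-3651 - 1*(-223)))/(-35946) = 43015*(1/38659) + (21868 - (-3651 + 223))*(-1/35946) = 43015/38659 + (21868 - 1*(-3428))*(-1/35946) = 43015/38659 + (21868 + 3428)*(-1/35946) = 43015/38659 + 25296*(-1/35946) = 43015/38659 - 4216/5991 = 94716521/231606069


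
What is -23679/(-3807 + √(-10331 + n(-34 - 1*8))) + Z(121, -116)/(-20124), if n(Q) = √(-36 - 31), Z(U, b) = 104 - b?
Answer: -55/5031 + 23679/(3807 - √(-10331 + I*√67)) ≈ 6.2046 + 0.16595*I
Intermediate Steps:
n(Q) = I*√67 (n(Q) = √(-67) = I*√67)
-23679/(-3807 + √(-10331 + n(-34 - 1*8))) + Z(121, -116)/(-20124) = -23679/(-3807 + √(-10331 + I*√67)) + (104 - 1*(-116))/(-20124) = -23679/(-3807 + √(-10331 + I*√67)) + (104 + 116)*(-1/20124) = -23679/(-3807 + √(-10331 + I*√67)) + 220*(-1/20124) = -23679/(-3807 + √(-10331 + I*√67)) - 55/5031 = -55/5031 - 23679/(-3807 + √(-10331 + I*√67))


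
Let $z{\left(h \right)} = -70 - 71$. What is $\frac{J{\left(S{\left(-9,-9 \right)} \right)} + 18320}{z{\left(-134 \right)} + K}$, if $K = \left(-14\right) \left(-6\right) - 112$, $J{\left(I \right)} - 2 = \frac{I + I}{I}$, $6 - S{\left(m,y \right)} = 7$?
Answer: $- \frac{18324}{169} \approx -108.43$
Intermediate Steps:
$S{\left(m,y \right)} = -1$ ($S{\left(m,y \right)} = 6 - 7 = -1$)
$z{\left(h \right)} = -141$
$J{\left(I \right)} = 4$ ($J{\left(I \right)} = 2 + \frac{I + I}{I} = 2 + \frac{2 I}{I} = 2 + 2 = 4$)
$K = -28$ ($K = 84 - 112 = -28$)
$\frac{J{\left(S{\left(-9,-9 \right)} \right)} + 18320}{z{\left(-134 \right)} + K} = \frac{4 + 18320}{-141 - 28} = \frac{18324}{-169} = 18324 \left(- \frac{1}{169}\right) = - \frac{18324}{169}$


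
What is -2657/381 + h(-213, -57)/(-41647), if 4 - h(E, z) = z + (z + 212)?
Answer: -110620265/15867507 ≈ -6.9715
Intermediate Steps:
h(E, z) = -208 - 2*z (h(E, z) = 4 - (z + (z + 212)) = 4 - (z + (212 + z)) = 4 - (212 + 2*z) = 4 + (-212 - 2*z) = -208 - 2*z)
-2657/381 + h(-213, -57)/(-41647) = -2657/381 + (-208 - 2*(-57))/(-41647) = -2657*1/381 + (-208 + 114)*(-1/41647) = -2657/381 - 94*(-1/41647) = -2657/381 + 94/41647 = -110620265/15867507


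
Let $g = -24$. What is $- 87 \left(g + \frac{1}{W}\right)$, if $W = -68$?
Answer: $\frac{142071}{68} \approx 2089.3$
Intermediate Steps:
$- 87 \left(g + \frac{1}{W}\right) = - 87 \left(-24 + \frac{1}{-68}\right) = - 87 \left(-24 - \frac{1}{68}\right) = \left(-87\right) \left(- \frac{1633}{68}\right) = \frac{142071}{68}$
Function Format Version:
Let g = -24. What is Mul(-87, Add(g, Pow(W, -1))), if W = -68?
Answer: Rational(142071, 68) ≈ 2089.3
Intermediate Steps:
Mul(-87, Add(g, Pow(W, -1))) = Mul(-87, Add(-24, Pow(-68, -1))) = Mul(-87, Add(-24, Rational(-1, 68))) = Mul(-87, Rational(-1633, 68)) = Rational(142071, 68)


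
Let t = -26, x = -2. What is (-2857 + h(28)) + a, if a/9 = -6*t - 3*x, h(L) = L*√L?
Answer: -1399 + 56*√7 ≈ -1250.8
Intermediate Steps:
h(L) = L^(3/2)
a = 1458 (a = 9*(-6*(-26) - 3*(-2)) = 9*(156 + 6) = 9*162 = 1458)
(-2857 + h(28)) + a = (-2857 + 28^(3/2)) + 1458 = (-2857 + 56*√7) + 1458 = -1399 + 56*√7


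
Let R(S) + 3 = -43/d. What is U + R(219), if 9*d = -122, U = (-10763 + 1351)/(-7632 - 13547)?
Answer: 1593023/2583838 ≈ 0.61653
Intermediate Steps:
U = 9412/21179 (U = -9412/(-21179) = -9412*(-1/21179) = 9412/21179 ≈ 0.44440)
d = -122/9 (d = (⅑)*(-122) = -122/9 ≈ -13.556)
R(S) = 21/122 (R(S) = -3 - 43/(-122/9) = -3 - 43*(-9/122) = -3 + 387/122 = 21/122)
U + R(219) = 9412/21179 + 21/122 = 1593023/2583838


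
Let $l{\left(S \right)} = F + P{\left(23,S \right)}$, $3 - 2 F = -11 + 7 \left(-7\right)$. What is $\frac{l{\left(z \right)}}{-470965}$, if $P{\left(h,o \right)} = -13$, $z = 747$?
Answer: $- \frac{37}{941930} \approx -3.9281 \cdot 10^{-5}$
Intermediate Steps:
$F = \frac{63}{2}$ ($F = \frac{3}{2} - \frac{-11 + 7 \left(-7\right)}{2} = \frac{3}{2} - \frac{-11 - 49}{2} = \frac{3}{2} - -30 = \frac{3}{2} + 30 = \frac{63}{2} \approx 31.5$)
$l{\left(S \right)} = \frac{37}{2}$ ($l{\left(S \right)} = \frac{63}{2} - 13 = \frac{37}{2}$)
$\frac{l{\left(z \right)}}{-470965} = \frac{37}{2 \left(-470965\right)} = \frac{37}{2} \left(- \frac{1}{470965}\right) = - \frac{37}{941930}$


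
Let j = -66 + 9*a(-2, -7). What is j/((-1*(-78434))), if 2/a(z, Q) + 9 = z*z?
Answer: -174/196085 ≈ -0.00088737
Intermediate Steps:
a(z, Q) = 2/(-9 + z²) (a(z, Q) = 2/(-9 + z*z) = 2/(-9 + z²))
j = -348/5 (j = -66 + 9*(2/(-9 + (-2)²)) = -66 + 9*(2/(-9 + 4)) = -66 + 9*(2/(-5)) = -66 + 9*(2*(-⅕)) = -66 + 9*(-⅖) = -66 - 18/5 = -348/5 ≈ -69.600)
j/((-1*(-78434))) = -348/(5*((-1*(-78434)))) = -348/5/78434 = -348/5*1/78434 = -174/196085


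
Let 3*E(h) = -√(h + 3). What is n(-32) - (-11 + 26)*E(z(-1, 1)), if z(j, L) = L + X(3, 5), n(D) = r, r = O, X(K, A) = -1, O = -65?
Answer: -65 + 5*√3 ≈ -56.340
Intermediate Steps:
r = -65
n(D) = -65
z(j, L) = -1 + L (z(j, L) = L - 1 = -1 + L)
E(h) = -√(3 + h)/3 (E(h) = (-√(h + 3))/3 = (-√(3 + h))/3 = -√(3 + h)/3)
n(-32) - (-11 + 26)*E(z(-1, 1)) = -65 - (-11 + 26)*(-√(3 + (-1 + 1))/3) = -65 - 15*(-√(3 + 0)/3) = -65 - 15*(-√3/3) = -65 - (-5)*√3 = -65 + 5*√3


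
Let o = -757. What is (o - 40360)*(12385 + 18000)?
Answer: -1249340045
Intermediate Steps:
(o - 40360)*(12385 + 18000) = (-757 - 40360)*(12385 + 18000) = -41117*30385 = -1249340045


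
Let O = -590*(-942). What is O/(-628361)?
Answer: -555780/628361 ≈ -0.88449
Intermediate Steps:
O = 555780
O/(-628361) = 555780/(-628361) = 555780*(-1/628361) = -555780/628361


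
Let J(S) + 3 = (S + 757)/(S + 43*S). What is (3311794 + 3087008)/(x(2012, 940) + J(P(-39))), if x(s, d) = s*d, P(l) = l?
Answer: 5490172116/1622715307 ≈ 3.3833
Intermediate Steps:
x(s, d) = d*s
J(S) = -3 + (757 + S)/(44*S) (J(S) = -3 + (S + 757)/(S + 43*S) = -3 + (757 + S)/((44*S)) = -3 + (757 + S)*(1/(44*S)) = -3 + (757 + S)/(44*S))
(3311794 + 3087008)/(x(2012, 940) + J(P(-39))) = (3311794 + 3087008)/(940*2012 + (1/44)*(757 - 131*(-39))/(-39)) = 6398802/(1891280 + (1/44)*(-1/39)*(757 + 5109)) = 6398802/(1891280 + (1/44)*(-1/39)*5866) = 6398802/(1891280 - 2933/858) = 6398802/(1622715307/858) = 6398802*(858/1622715307) = 5490172116/1622715307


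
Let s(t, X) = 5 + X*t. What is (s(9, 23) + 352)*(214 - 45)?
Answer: 95316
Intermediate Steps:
(s(9, 23) + 352)*(214 - 45) = ((5 + 23*9) + 352)*(214 - 45) = ((5 + 207) + 352)*169 = (212 + 352)*169 = 564*169 = 95316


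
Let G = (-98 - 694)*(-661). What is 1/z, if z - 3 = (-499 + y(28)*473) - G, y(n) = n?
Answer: -1/510764 ≈ -1.9579e-6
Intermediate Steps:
G = 523512 (G = -792*(-661) = 523512)
z = -510764 (z = 3 + ((-499 + 28*473) - 1*523512) = 3 + ((-499 + 13244) - 523512) = 3 + (12745 - 523512) = 3 - 510767 = -510764)
1/z = 1/(-510764) = -1/510764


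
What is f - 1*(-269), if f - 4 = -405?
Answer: -132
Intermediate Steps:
f = -401 (f = 4 - 405 = -401)
f - 1*(-269) = -401 - 1*(-269) = -401 + 269 = -132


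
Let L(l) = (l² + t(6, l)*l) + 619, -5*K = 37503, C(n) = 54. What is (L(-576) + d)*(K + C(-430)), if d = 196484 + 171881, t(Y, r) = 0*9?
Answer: -5218279416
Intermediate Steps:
K = -37503/5 (K = -⅕*37503 = -37503/5 ≈ -7500.6)
t(Y, r) = 0
d = 368365
L(l) = 619 + l² (L(l) = (l² + 0*l) + 619 = (l² + 0) + 619 = l² + 619 = 619 + l²)
(L(-576) + d)*(K + C(-430)) = ((619 + (-576)²) + 368365)*(-37503/5 + 54) = ((619 + 331776) + 368365)*(-37233/5) = (332395 + 368365)*(-37233/5) = 700760*(-37233/5) = -5218279416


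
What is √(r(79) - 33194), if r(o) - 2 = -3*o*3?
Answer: 3*I*√3767 ≈ 184.13*I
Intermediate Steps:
r(o) = 2 - 9*o (r(o) = 2 - 3*o*3 = 2 - 9*o)
√(r(79) - 33194) = √((2 - 9*79) - 33194) = √((2 - 711) - 33194) = √(-709 - 33194) = √(-33903) = 3*I*√3767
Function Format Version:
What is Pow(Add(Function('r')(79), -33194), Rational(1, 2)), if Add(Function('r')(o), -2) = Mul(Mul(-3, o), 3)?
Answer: Mul(3, I, Pow(3767, Rational(1, 2))) ≈ Mul(184.13, I)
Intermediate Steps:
Function('r')(o) = Add(2, Mul(-9, o)) (Function('r')(o) = Add(2, Mul(Mul(-3, o), 3)) = Add(2, Mul(-9, o)))
Pow(Add(Function('r')(79), -33194), Rational(1, 2)) = Pow(Add(Add(2, Mul(-9, 79)), -33194), Rational(1, 2)) = Pow(Add(Add(2, -711), -33194), Rational(1, 2)) = Pow(Add(-709, -33194), Rational(1, 2)) = Pow(-33903, Rational(1, 2)) = Mul(3, I, Pow(3767, Rational(1, 2)))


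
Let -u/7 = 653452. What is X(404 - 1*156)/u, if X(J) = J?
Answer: -62/1143541 ≈ -5.4218e-5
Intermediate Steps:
u = -4574164 (u = -7*653452 = -4574164)
X(404 - 1*156)/u = (404 - 1*156)/(-4574164) = (404 - 156)*(-1/4574164) = 248*(-1/4574164) = -62/1143541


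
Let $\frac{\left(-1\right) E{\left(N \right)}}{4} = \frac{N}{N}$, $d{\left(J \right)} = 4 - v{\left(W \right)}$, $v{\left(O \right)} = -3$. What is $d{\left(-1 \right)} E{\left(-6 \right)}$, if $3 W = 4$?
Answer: $-28$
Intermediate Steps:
$W = \frac{4}{3}$ ($W = \frac{1}{3} \cdot 4 = \frac{4}{3} \approx 1.3333$)
$d{\left(J \right)} = 7$ ($d{\left(J \right)} = 4 - -3 = 4 + 3 = 7$)
$E{\left(N \right)} = -4$ ($E{\left(N \right)} = - 4 \frac{N}{N} = \left(-4\right) 1 = -4$)
$d{\left(-1 \right)} E{\left(-6 \right)} = 7 \left(-4\right) = -28$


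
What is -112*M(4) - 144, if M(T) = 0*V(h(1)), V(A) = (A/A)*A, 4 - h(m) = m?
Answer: -144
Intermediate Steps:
h(m) = 4 - m
V(A) = A (V(A) = 1*A = A)
M(T) = 0 (M(T) = 0*(4 - 1*1) = 0*(4 - 1) = 0*3 = 0)
-112*M(4) - 144 = -112*0 - 144 = 0 - 144 = -144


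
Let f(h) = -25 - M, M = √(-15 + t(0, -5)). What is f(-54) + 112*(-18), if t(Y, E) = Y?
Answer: -2041 - I*√15 ≈ -2041.0 - 3.873*I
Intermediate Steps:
M = I*√15 (M = √(-15 + 0) = √(-15) = I*√15 ≈ 3.873*I)
f(h) = -25 - I*√15
f(-54) + 112*(-18) = (-25 - I*√15) + 112*(-18) = (-25 - I*√15) - 2016 = -2041 - I*√15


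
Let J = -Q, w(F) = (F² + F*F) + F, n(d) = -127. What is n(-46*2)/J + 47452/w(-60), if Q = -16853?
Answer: 199700444/30082605 ≈ 6.6384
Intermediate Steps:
w(F) = F + 2*F² (w(F) = (F² + F²) + F = 2*F² + F = F + 2*F²)
J = 16853 (J = -1*(-16853) = 16853)
n(-46*2)/J + 47452/w(-60) = -127/16853 + 47452/((-60*(1 + 2*(-60)))) = -127*1/16853 + 47452/((-60*(1 - 120))) = -127/16853 + 47452/((-60*(-119))) = -127/16853 + 47452/7140 = -127/16853 + 47452*(1/7140) = -127/16853 + 11863/1785 = 199700444/30082605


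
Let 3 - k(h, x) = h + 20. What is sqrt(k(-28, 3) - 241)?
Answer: I*sqrt(230) ≈ 15.166*I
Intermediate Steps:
k(h, x) = -17 - h (k(h, x) = 3 - (h + 20) = 3 - (20 + h) = 3 + (-20 - h) = -17 - h)
sqrt(k(-28, 3) - 241) = sqrt((-17 - 1*(-28)) - 241) = sqrt((-17 + 28) - 241) = sqrt(11 - 241) = sqrt(-230) = I*sqrt(230)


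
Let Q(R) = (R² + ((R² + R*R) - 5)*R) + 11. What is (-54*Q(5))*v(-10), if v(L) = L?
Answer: 140940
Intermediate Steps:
Q(R) = 11 + R² + R*(-5 + 2*R²) (Q(R) = (R² + ((R² + R²) - 5)*R) + 11 = (R² + (2*R² - 5)*R) + 11 = (R² + (-5 + 2*R²)*R) + 11 = (R² + R*(-5 + 2*R²)) + 11 = 11 + R² + R*(-5 + 2*R²))
(-54*Q(5))*v(-10) = -54*(11 + 5² - 5*5 + 2*5³)*(-10) = -54*(11 + 25 - 25 + 2*125)*(-10) = -54*(11 + 25 - 25 + 250)*(-10) = -54*261*(-10) = -14094*(-10) = 140940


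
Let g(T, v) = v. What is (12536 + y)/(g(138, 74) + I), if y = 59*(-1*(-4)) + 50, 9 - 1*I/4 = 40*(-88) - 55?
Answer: 6411/7205 ≈ 0.88980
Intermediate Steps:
I = 14336 (I = 36 - 4*(40*(-88) - 55) = 36 - 4*(-3520 - 55) = 36 - 4*(-3575) = 36 + 14300 = 14336)
y = 286 (y = 59*4 + 50 = 236 + 50 = 286)
(12536 + y)/(g(138, 74) + I) = (12536 + 286)/(74 + 14336) = 12822/14410 = 12822*(1/14410) = 6411/7205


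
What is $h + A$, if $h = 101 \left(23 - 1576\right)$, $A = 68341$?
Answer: $-88512$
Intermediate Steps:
$h = -156853$ ($h = 101 \left(23 - 1576\right) = 101 \left(-1553\right) = -156853$)
$h + A = -156853 + 68341 = -88512$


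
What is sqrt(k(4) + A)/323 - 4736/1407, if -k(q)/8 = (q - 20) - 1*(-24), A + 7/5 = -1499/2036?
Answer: -4736/1407 + I*sqrt(1713464515)/1644070 ≈ -3.366 + 0.025178*I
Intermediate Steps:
A = -21747/10180 (A = -7/5 - 1499/2036 = -21747/10180 ≈ -2.1362)
k(q) = -32 - 8*q (k(q) = -8*((q - 20) - 1*(-24)) = -8*((-20 + q) + 24) = -8*(4 + q) = -32 - 8*q)
sqrt(k(4) + A)/323 - 4736/1407 = sqrt((-32 - 8*4) - 21747/10180)/323 - 4736/1407 = sqrt((-32 - 32) - 21747/10180)*(1/323) - 4736*1/1407 = sqrt(-64 - 21747/10180)*(1/323) - 4736/1407 = sqrt(-673267/10180)*(1/323) - 4736/1407 = (I*sqrt(1713464515)/5090)*(1/323) - 4736/1407 = I*sqrt(1713464515)/1644070 - 4736/1407 = -4736/1407 + I*sqrt(1713464515)/1644070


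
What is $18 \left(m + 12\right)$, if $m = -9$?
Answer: $54$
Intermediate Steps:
$18 \left(m + 12\right) = 18 \left(-9 + 12\right) = 18 \cdot 3 = 54$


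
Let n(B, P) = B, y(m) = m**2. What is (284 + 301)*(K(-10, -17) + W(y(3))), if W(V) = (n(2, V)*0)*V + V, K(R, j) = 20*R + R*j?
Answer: -12285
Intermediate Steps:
W(V) = V (W(V) = (2*0)*V + V = 0*V + V = 0 + V = V)
(284 + 301)*(K(-10, -17) + W(y(3))) = (284 + 301)*(-10*(20 - 17) + 3**2) = 585*(-10*3 + 9) = 585*(-30 + 9) = 585*(-21) = -12285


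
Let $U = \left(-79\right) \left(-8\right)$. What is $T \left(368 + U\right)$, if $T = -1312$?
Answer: $-1312000$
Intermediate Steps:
$U = 632$
$T \left(368 + U\right) = - 1312 \left(368 + 632\right) = \left(-1312\right) 1000 = -1312000$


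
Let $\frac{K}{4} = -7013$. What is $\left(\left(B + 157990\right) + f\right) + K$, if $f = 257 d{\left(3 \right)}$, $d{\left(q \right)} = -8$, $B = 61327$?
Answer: $189209$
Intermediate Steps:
$f = -2056$ ($f = 257 \left(-8\right) = -2056$)
$K = -28052$ ($K = 4 \left(-7013\right) = -28052$)
$\left(\left(B + 157990\right) + f\right) + K = \left(\left(61327 + 157990\right) - 2056\right) - 28052 = \left(219317 - 2056\right) - 28052 = 217261 - 28052 = 189209$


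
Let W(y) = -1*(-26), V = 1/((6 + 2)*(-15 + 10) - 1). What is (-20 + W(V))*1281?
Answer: 7686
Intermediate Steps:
V = -1/41 (V = 1/(8*(-5) - 1) = 1/(-40 - 1) = 1/(-41) = -1/41 ≈ -0.024390)
W(y) = 26
(-20 + W(V))*1281 = (-20 + 26)*1281 = 6*1281 = 7686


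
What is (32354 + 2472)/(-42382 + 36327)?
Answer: -34826/6055 ≈ -5.7516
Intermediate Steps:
(32354 + 2472)/(-42382 + 36327) = 34826/(-6055) = 34826*(-1/6055) = -34826/6055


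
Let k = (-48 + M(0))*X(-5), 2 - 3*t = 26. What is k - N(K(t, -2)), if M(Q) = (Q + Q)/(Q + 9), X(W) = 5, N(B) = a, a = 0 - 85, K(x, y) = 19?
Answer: -155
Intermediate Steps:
t = -8 (t = 2/3 - 1/3*26 = 2/3 - 26/3 = -8)
a = -85
N(B) = -85
M(Q) = 2*Q/(9 + Q) (M(Q) = (2*Q)/(9 + Q) = 2*Q/(9 + Q))
k = -240 (k = (-48 + 2*0/(9 + 0))*5 = (-48 + 2*0/9)*5 = (-48 + 2*0*(1/9))*5 = (-48 + 0)*5 = -48*5 = -240)
k - N(K(t, -2)) = -240 - 1*(-85) = -240 + 85 = -155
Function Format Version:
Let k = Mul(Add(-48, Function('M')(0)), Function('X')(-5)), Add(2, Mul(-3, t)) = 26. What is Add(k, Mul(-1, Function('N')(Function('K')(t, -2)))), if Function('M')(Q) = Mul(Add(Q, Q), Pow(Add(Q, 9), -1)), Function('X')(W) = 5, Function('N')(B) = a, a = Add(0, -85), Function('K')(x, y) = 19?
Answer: -155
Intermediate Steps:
t = -8 (t = Add(Rational(2, 3), Mul(Rational(-1, 3), 26)) = Add(Rational(2, 3), Rational(-26, 3)) = -8)
a = -85
Function('N')(B) = -85
Function('M')(Q) = Mul(2, Q, Pow(Add(9, Q), -1)) (Function('M')(Q) = Mul(Mul(2, Q), Pow(Add(9, Q), -1)) = Mul(2, Q, Pow(Add(9, Q), -1)))
k = -240 (k = Mul(Add(-48, Mul(2, 0, Pow(Add(9, 0), -1))), 5) = Mul(Add(-48, Mul(2, 0, Pow(9, -1))), 5) = Mul(Add(-48, Mul(2, 0, Rational(1, 9))), 5) = Mul(Add(-48, 0), 5) = Mul(-48, 5) = -240)
Add(k, Mul(-1, Function('N')(Function('K')(t, -2)))) = Add(-240, Mul(-1, -85)) = Add(-240, 85) = -155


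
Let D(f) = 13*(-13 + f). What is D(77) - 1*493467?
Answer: -492635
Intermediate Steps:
D(f) = -169 + 13*f
D(77) - 1*493467 = (-169 + 13*77) - 1*493467 = (-169 + 1001) - 493467 = 832 - 493467 = -492635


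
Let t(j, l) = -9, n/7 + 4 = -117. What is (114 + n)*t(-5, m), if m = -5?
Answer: 6597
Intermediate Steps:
n = -847 (n = -28 + 7*(-117) = -28 - 819 = -847)
(114 + n)*t(-5, m) = (114 - 847)*(-9) = -733*(-9) = 6597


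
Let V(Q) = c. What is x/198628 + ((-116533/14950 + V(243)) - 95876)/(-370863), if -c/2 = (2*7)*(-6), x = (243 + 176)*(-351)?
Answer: -3849149811827/7980242396100 ≈ -0.48234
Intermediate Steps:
x = -147069 (x = 419*(-351) = -147069)
c = 168 (c = -2*2*7*(-6) = -28*(-6) = -2*(-84) = 168)
V(Q) = 168
x/198628 + ((-116533/14950 + V(243)) - 95876)/(-370863) = -147069/198628 + ((-116533/14950 + 168) - 95876)/(-370863) = -147069*1/198628 + ((-116533*1/14950 + 168) - 95876)*(-1/370863) = -147069/198628 + ((-116533/14950 + 168) - 95876)*(-1/370863) = -147069/198628 + (2395067/14950 - 95876)*(-1/370863) = -147069/198628 - 1430951133/14950*(-1/370863) = -147069/198628 + 476983711/1848133950 = -3849149811827/7980242396100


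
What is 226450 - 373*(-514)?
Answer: 418172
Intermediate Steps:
226450 - 373*(-514) = 226450 - 1*(-191722) = 226450 + 191722 = 418172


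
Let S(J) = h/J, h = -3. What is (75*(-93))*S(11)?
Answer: 20925/11 ≈ 1902.3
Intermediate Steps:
S(J) = -3/J
(75*(-93))*S(11) = (75*(-93))*(-3/11) = -(-20925)/11 = -6975*(-3/11) = 20925/11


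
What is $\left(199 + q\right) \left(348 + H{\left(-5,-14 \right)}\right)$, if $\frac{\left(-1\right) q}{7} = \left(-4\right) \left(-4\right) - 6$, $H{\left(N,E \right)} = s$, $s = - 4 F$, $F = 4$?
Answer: $42828$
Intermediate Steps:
$s = -16$ ($s = \left(-4\right) 4 = -16$)
$H{\left(N,E \right)} = -16$
$q = -70$ ($q = - 7 \left(\left(-4\right) \left(-4\right) - 6\right) = - 7 \left(16 - 6\right) = \left(-7\right) 10 = -70$)
$\left(199 + q\right) \left(348 + H{\left(-5,-14 \right)}\right) = \left(199 - 70\right) \left(348 - 16\right) = 129 \cdot 332 = 42828$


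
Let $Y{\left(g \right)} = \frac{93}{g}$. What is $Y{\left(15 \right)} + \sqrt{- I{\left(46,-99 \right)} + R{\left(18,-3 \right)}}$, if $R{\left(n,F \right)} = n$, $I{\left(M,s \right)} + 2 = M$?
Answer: $\frac{31}{5} + i \sqrt{26} \approx 6.2 + 5.099 i$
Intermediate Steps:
$I{\left(M,s \right)} = -2 + M$
$Y{\left(15 \right)} + \sqrt{- I{\left(46,-99 \right)} + R{\left(18,-3 \right)}} = \frac{93}{15} + \sqrt{- (-2 + 46) + 18} = 93 \cdot \frac{1}{15} + \sqrt{\left(-1\right) 44 + 18} = \frac{31}{5} + \sqrt{-44 + 18} = \frac{31}{5} + \sqrt{-26} = \frac{31}{5} + i \sqrt{26}$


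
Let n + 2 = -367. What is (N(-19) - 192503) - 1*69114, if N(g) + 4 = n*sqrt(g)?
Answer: -261621 - 369*I*sqrt(19) ≈ -2.6162e+5 - 1608.4*I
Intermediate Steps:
n = -369 (n = -2 - 367 = -369)
N(g) = -4 - 369*sqrt(g)
(N(-19) - 192503) - 1*69114 = ((-4 - 369*I*sqrt(19)) - 192503) - 1*69114 = ((-4 - 369*I*sqrt(19)) - 192503) - 69114 = (-192507 - 369*I*sqrt(19)) - 69114 = -261621 - 369*I*sqrt(19)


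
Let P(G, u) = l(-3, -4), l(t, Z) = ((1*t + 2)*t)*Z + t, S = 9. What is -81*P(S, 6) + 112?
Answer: 1327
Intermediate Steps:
l(t, Z) = t + Z*t*(2 + t) (l(t, Z) = ((t + 2)*t)*Z + t = ((2 + t)*t)*Z + t = (t*(2 + t))*Z + t = Z*t*(2 + t) + t = t + Z*t*(2 + t))
P(G, u) = -15 (P(G, u) = -3*(1 + 2*(-4) - 4*(-3)) = -3*(1 - 8 + 12) = -3*5 = -15)
-81*P(S, 6) + 112 = -81*(-15) + 112 = 1215 + 112 = 1327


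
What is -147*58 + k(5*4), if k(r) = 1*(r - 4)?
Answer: -8510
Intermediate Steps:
k(r) = -4 + r (k(r) = 1*(-4 + r) = -4 + r)
-147*58 + k(5*4) = -147*58 + (-4 + 5*4) = -8526 + (-4 + 20) = -8526 + 16 = -8510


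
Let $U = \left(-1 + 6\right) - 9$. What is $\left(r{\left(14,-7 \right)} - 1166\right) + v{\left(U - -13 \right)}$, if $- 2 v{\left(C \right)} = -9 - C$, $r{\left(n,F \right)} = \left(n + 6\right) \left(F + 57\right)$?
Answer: $-157$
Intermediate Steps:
$U = -4$ ($U = 5 - 9 = -4$)
$r{\left(n,F \right)} = \left(6 + n\right) \left(57 + F\right)$
$v{\left(C \right)} = \frac{9}{2} + \frac{C}{2}$ ($v{\left(C \right)} = - \frac{-9 - C}{2} = \frac{9}{2} + \frac{C}{2}$)
$\left(r{\left(14,-7 \right)} - 1166\right) + v{\left(U - -13 \right)} = \left(\left(342 + 6 \left(-7\right) + 57 \cdot 14 - 98\right) - 1166\right) + \left(\frac{9}{2} + \frac{-4 - -13}{2}\right) = \left(\left(342 - 42 + 798 - 98\right) - 1166\right) + \left(\frac{9}{2} + \frac{-4 + 13}{2}\right) = \left(1000 - 1166\right) + \left(\frac{9}{2} + \frac{1}{2} \cdot 9\right) = -166 + \left(\frac{9}{2} + \frac{9}{2}\right) = -166 + 9 = -157$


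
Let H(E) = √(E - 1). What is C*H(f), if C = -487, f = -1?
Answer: -487*I*√2 ≈ -688.72*I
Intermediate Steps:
H(E) = √(-1 + E)
C*H(f) = -487*√(-1 - 1) = -487*I*√2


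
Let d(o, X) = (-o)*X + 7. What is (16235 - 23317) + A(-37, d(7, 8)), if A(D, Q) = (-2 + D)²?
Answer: -5561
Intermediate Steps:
d(o, X) = 7 - X*o (d(o, X) = -X*o + 7 = 7 - X*o)
(16235 - 23317) + A(-37, d(7, 8)) = (16235 - 23317) + (-2 - 37)² = -7082 + (-39)² = -7082 + 1521 = -5561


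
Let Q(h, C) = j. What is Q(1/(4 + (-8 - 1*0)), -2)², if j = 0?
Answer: 0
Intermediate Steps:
Q(h, C) = 0
Q(1/(4 + (-8 - 1*0)), -2)² = 0² = 0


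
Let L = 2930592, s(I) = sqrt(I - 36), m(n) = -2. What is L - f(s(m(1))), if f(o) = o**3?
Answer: 2930592 + 38*I*sqrt(38) ≈ 2.9306e+6 + 234.25*I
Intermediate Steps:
s(I) = sqrt(-36 + I)
L - f(s(m(1))) = 2930592 - (sqrt(-36 - 2))**3 = 2930592 - (sqrt(-38))**3 = 2930592 - (I*sqrt(38))**3 = 2930592 - (-38)*I*sqrt(38) = 2930592 + 38*I*sqrt(38)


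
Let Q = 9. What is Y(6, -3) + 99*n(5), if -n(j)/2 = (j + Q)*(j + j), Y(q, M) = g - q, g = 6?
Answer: -27720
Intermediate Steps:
Y(q, M) = 6 - q
n(j) = -4*j*(9 + j) (n(j) = -2*(j + 9)*(j + j) = -2*(9 + j)*2*j = -4*j*(9 + j))
Y(6, -3) + 99*n(5) = (6 - 1*6) + 99*(-4*5*(9 + 5)) = (6 - 6) + 99*(-4*5*14) = 0 + 99*(-280) = 0 - 27720 = -27720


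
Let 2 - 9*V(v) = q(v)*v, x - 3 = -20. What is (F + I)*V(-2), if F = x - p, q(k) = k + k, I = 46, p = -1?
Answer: -20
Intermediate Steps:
x = -17 (x = 3 - 20 = -17)
q(k) = 2*k
V(v) = 2/9 - 2*v²/9 (V(v) = 2/9 - 2*v*v/9 = 2/9 - 2*v²/9)
F = -16 (F = -17 - 1*(-1) = -17 + 1 = -16)
(F + I)*V(-2) = (-16 + 46)*(2/9 - 2/9*(-2)²) = 30*(2/9 - 2/9*4) = 30*(2/9 - 8/9) = 30*(-⅔) = -20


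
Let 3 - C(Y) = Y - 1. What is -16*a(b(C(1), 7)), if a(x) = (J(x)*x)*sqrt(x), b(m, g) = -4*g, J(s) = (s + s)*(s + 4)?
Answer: 1204224*I*sqrt(7) ≈ 3.1861e+6*I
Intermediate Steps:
J(s) = 2*s*(4 + s) (J(s) = (2*s)*(4 + s) = 2*s*(4 + s))
C(Y) = 4 - Y (C(Y) = 3 - (Y - 1) = 3 - (-1 + Y) = 3 + (1 - Y) = 4 - Y)
a(x) = 2*x**(5/2)*(4 + x) (a(x) = ((2*x*(4 + x))*x)*sqrt(x) = (2*x**2*(4 + x))*sqrt(x) = 2*x**(5/2)*(4 + x))
-16*a(b(C(1), 7)) = -32*(-4*7)**(5/2)*(4 - 4*7) = -32*(-28)**(5/2)*(4 - 28) = -32*1568*I*sqrt(7)*(-24) = -(-1204224)*I*sqrt(7) = 1204224*I*sqrt(7)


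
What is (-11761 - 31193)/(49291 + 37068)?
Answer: -42954/86359 ≈ -0.49739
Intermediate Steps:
(-11761 - 31193)/(49291 + 37068) = -42954/86359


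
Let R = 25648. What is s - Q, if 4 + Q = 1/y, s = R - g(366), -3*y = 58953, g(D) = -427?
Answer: 512478430/19651 ≈ 26079.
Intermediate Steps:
y = -19651 (y = -1/3*58953 = -19651)
s = 26075 (s = 25648 - 1*(-427) = 25648 + 427 = 26075)
Q = -78605/19651 (Q = -4 + 1/(-19651) = -4 - 1/19651 = -78605/19651 ≈ -4.0001)
s - Q = 26075 - 1*(-78605/19651) = 26075 + 78605/19651 = 512478430/19651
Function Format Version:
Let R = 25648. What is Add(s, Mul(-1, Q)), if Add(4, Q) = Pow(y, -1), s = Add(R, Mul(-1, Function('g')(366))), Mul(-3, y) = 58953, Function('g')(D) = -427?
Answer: Rational(512478430, 19651) ≈ 26079.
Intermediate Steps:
y = -19651 (y = Mul(Rational(-1, 3), 58953) = -19651)
s = 26075 (s = Add(25648, Mul(-1, -427)) = Add(25648, 427) = 26075)
Q = Rational(-78605, 19651) (Q = Add(-4, Pow(-19651, -1)) = Add(-4, Rational(-1, 19651)) = Rational(-78605, 19651) ≈ -4.0001)
Add(s, Mul(-1, Q)) = Add(26075, Mul(-1, Rational(-78605, 19651))) = Add(26075, Rational(78605, 19651)) = Rational(512478430, 19651)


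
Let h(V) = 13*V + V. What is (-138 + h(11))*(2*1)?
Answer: 32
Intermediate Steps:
h(V) = 14*V
(-138 + h(11))*(2*1) = (-138 + 14*11)*(2*1) = (-138 + 154)*2 = 16*2 = 32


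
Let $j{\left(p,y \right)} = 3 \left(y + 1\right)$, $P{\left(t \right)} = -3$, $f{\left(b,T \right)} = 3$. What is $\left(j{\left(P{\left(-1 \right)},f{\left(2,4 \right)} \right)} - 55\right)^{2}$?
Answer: $1849$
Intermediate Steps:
$j{\left(p,y \right)} = 3 + 3 y$ ($j{\left(p,y \right)} = 3 \left(1 + y\right) = 3 + 3 y$)
$\left(j{\left(P{\left(-1 \right)},f{\left(2,4 \right)} \right)} - 55\right)^{2} = \left(\left(3 + 3 \cdot 3\right) - 55\right)^{2} = \left(\left(3 + 9\right) - 55\right)^{2} = \left(12 - 55\right)^{2} = \left(-43\right)^{2} = 1849$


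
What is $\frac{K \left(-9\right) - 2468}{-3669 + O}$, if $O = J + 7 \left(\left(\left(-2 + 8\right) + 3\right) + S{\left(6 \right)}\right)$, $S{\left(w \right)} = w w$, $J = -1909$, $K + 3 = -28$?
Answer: $\frac{2189}{5263} \approx 0.41592$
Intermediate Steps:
$K = -31$ ($K = -3 - 28 = -31$)
$S{\left(w \right)} = w^{2}$
$O = -1594$ ($O = -1909 + 7 \left(\left(\left(-2 + 8\right) + 3\right) + 6^{2}\right) = -1909 + 7 \left(\left(6 + 3\right) + 36\right) = -1909 + 7 \left(9 + 36\right) = -1909 + 7 \cdot 45 = -1909 + 315 = -1594$)
$\frac{K \left(-9\right) - 2468}{-3669 + O} = \frac{\left(-31\right) \left(-9\right) - 2468}{-3669 - 1594} = \frac{279 - 2468}{-5263} = \left(-2189\right) \left(- \frac{1}{5263}\right) = \frac{2189}{5263}$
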